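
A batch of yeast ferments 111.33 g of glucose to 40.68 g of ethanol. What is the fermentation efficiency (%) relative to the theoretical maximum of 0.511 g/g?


Fermentation efficiency = (actual / (0.511 * glucose)) * 100
= (40.68 / (0.511 * 111.33)) * 100
= 71.5069%

71.5069%


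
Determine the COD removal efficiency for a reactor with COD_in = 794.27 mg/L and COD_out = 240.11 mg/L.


eta = (COD_in - COD_out) / COD_in * 100
= (794.27 - 240.11) / 794.27 * 100
= 69.7697%

69.7697%


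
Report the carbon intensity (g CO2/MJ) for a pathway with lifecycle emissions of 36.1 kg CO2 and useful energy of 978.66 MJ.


CI = CO2 * 1000 / E
= 36.1 * 1000 / 978.66
= 36.8872 g CO2/MJ

36.8872 g CO2/MJ


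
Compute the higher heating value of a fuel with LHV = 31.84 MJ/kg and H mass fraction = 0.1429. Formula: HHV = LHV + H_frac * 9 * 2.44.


HHV = LHV + H_frac * 9 * 2.44
= 31.84 + 0.1429 * 9 * 2.44
= 34.9781 MJ/kg

34.9781 MJ/kg


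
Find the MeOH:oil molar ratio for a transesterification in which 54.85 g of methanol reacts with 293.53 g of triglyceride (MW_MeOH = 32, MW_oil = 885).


Molar ratio = n_MeOH / n_oil = (MeOH/32) / (oil/885) = (MeOH * 885) / (32 * oil)
= (54.85 * 885) / (32 * 293.53)
= 5.1679

5.1679


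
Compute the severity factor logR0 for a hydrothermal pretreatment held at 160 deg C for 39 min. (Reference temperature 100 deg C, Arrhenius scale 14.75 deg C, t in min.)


logR0 = log10(t * exp((T - 100) / 14.75))
= log10(39 * exp((160 - 100) / 14.75))
= 3.3577

3.3577


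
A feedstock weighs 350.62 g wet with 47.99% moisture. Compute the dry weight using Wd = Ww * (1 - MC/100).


Wd = Ww * (1 - MC/100)
= 350.62 * (1 - 47.99/100)
= 182.3575 g

182.3575 g


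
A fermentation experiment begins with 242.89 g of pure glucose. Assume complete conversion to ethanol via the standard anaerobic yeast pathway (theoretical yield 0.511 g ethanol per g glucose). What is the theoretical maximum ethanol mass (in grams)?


Theoretical ethanol yield: m_EtOH = 0.511 * m_glucose
m_EtOH = 0.511 * 242.89 = 124.1168 g

124.1168 g


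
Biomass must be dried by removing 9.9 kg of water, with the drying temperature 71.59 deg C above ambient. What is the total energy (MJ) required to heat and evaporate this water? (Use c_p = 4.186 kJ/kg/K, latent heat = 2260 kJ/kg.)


E = m_water * (4.186 * dT + 2260) / 1000
= 9.9 * (4.186 * 71.59 + 2260) / 1000
= 25.3408 MJ

25.3408 MJ


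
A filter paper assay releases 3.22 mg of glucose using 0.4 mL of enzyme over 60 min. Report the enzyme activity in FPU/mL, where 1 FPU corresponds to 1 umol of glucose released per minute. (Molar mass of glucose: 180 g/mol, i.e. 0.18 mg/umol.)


Activity = glucose_mg / (0.18 mg/umol * V_mL * t_min)
= 3.22 / (0.18 * 0.4 * 60)
= 0.7454 FPU/mL

0.7454 FPU/mL


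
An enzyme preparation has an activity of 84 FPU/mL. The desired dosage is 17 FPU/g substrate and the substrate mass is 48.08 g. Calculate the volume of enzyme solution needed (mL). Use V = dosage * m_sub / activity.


V = dosage * m_sub / activity
V = 17 * 48.08 / 84
V = 9.7305 mL

9.7305 mL


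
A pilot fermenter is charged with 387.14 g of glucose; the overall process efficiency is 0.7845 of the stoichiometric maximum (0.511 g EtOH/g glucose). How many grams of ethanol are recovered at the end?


Actual ethanol: m = 0.511 * 387.14 * 0.7845
m = 155.1965 g

155.1965 g


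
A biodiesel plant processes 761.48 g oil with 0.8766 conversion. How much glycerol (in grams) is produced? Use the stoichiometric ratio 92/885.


glycerol = oil * conv * (92/885)
= 761.48 * 0.8766 * 92 / 885
= 69.3912 g

69.3912 g


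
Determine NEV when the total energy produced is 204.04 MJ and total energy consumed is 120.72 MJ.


NEV = E_out - E_in
= 204.04 - 120.72
= 83.3200 MJ

83.3200 MJ


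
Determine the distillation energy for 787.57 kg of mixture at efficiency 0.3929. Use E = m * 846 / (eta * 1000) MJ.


E = m * 846 / (eta * 1000)
= 787.57 * 846 / (0.3929 * 1000)
= 1695.8112 MJ

1695.8112 MJ


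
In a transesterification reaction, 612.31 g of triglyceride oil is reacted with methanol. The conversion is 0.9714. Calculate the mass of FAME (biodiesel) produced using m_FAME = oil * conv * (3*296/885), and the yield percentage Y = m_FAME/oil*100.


m_FAME = oil * conv * (3 * 296 / 885) = oil * conv * (888/885)
= 612.31 * 0.9714 * 888 / 885
= 596.8142 g
Y = m_FAME / oil * 100 = conv * (888/885) * 100
= 0.9714 * 888 / 885 * 100
= 97.47%

596.8142 g FAME; Y = 97.47%


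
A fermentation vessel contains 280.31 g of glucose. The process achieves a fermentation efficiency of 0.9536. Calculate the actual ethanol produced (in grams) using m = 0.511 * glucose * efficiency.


Actual ethanol: m = 0.511 * 280.31 * 0.9536
m = 136.5921 g

136.5921 g


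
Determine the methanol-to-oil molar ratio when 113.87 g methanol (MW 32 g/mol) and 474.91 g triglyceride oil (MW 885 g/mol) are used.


Molar ratio = n_MeOH / n_oil = (MeOH/32) / (oil/885) = (MeOH * 885) / (32 * oil)
= (113.87 * 885) / (32 * 474.91)
= 6.6312

6.6312


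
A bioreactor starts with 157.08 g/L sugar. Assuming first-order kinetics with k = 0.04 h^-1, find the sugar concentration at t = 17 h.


S = S0 * exp(-k * t)
S = 157.08 * exp(-0.04 * 17)
S = 79.5794 g/L

79.5794 g/L


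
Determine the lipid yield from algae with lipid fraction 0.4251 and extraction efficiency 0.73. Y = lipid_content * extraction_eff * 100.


Y = lipid_content * extraction_eff * 100
= 0.4251 * 0.73 * 100
= 31.0323%

31.0323%


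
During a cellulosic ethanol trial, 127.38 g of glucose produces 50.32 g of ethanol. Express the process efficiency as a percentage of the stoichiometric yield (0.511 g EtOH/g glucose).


Fermentation efficiency = (actual / (0.511 * glucose)) * 100
= (50.32 / (0.511 * 127.38)) * 100
= 77.3069%

77.3069%


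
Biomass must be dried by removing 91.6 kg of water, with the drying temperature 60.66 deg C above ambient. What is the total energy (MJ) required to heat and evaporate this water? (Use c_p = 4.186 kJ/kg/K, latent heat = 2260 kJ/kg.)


E = m_water * (4.186 * dT + 2260) / 1000
= 91.6 * (4.186 * 60.66 + 2260) / 1000
= 230.2753 MJ

230.2753 MJ


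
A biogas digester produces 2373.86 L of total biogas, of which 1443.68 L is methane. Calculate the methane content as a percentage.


CH4% = V_CH4 / V_total * 100
= 1443.68 / 2373.86 * 100
= 60.8157%

60.8157%


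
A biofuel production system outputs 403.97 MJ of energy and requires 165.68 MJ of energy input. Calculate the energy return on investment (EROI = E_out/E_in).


EROI = E_out / E_in
= 403.97 / 165.68
= 2.4383

2.4383


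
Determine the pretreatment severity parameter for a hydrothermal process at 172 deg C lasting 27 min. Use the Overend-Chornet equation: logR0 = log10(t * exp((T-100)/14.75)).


logR0 = log10(t * exp((T - 100) / 14.75))
= log10(27 * exp((172 - 100) / 14.75))
= 3.5513

3.5513


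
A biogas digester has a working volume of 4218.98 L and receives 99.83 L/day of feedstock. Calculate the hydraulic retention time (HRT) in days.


HRT = V / Q
= 4218.98 / 99.83
= 42.2616 days

42.2616 days


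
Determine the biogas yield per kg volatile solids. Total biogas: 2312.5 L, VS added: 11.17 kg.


Y = V / VS
= 2312.5 / 11.17
= 207.0278 L/kg VS

207.0278 L/kg VS


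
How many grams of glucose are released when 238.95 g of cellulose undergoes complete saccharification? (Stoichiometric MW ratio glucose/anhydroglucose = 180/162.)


glucose = cellulose * 180/162
= 238.95 * 180/162
= 265.5000 g

265.5000 g


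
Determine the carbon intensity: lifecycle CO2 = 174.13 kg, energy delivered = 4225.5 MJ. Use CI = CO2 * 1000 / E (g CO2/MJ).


CI = CO2 * 1000 / E
= 174.13 * 1000 / 4225.5
= 41.2093 g CO2/MJ

41.2093 g CO2/MJ


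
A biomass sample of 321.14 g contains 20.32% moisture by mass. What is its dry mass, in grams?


Wd = Ww * (1 - MC/100)
= 321.14 * (1 - 20.32/100)
= 255.8844 g

255.8844 g


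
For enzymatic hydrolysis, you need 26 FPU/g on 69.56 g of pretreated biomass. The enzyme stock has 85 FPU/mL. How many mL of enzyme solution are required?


V = dosage * m_sub / activity
V = 26 * 69.56 / 85
V = 21.2772 mL

21.2772 mL


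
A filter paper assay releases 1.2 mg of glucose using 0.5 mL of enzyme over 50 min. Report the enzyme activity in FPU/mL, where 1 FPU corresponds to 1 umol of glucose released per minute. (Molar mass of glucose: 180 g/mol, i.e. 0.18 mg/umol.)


Activity = glucose_mg / (0.18 mg/umol * V_mL * t_min)
= 1.2 / (0.18 * 0.5 * 50)
= 0.2667 FPU/mL

0.2667 FPU/mL


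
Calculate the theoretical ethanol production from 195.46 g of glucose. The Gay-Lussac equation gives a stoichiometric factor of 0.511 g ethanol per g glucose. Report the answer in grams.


Theoretical ethanol yield: m_EtOH = 0.511 * m_glucose
m_EtOH = 0.511 * 195.46 = 99.8801 g

99.8801 g


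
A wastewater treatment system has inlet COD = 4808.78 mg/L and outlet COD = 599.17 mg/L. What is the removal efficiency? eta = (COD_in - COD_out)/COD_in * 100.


eta = (COD_in - COD_out) / COD_in * 100
= (4808.78 - 599.17) / 4808.78 * 100
= 87.5401%

87.5401%


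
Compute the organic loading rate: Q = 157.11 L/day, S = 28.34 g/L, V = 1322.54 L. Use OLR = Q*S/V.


OLR = Q * S / V
= 157.11 * 28.34 / 1322.54
= 3.3666 g/L/day

3.3666 g/L/day


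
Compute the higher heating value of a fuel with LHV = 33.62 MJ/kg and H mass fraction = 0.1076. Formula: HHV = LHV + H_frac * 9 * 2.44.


HHV = LHV + H_frac * 9 * 2.44
= 33.62 + 0.1076 * 9 * 2.44
= 35.9829 MJ/kg

35.9829 MJ/kg


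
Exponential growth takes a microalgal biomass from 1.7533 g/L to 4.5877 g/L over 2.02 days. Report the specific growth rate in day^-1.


mu = ln(X2/X1) / dt
= ln(4.5877/1.7533) / 2.02
= 0.4762 per day

0.4762 per day


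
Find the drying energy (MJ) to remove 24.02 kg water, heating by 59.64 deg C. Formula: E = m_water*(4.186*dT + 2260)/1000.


E = m_water * (4.186 * dT + 2260) / 1000
= 24.02 * (4.186 * 59.64 + 2260) / 1000
= 60.2819 MJ

60.2819 MJ


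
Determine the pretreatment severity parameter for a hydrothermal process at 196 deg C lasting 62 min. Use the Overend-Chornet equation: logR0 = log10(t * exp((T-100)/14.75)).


logR0 = log10(t * exp((T - 100) / 14.75))
= log10(62 * exp((196 - 100) / 14.75))
= 4.6190

4.6190


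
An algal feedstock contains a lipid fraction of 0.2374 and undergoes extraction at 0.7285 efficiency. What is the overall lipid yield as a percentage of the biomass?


Y = lipid_content * extraction_eff * 100
= 0.2374 * 0.7285 * 100
= 17.2946%

17.2946%


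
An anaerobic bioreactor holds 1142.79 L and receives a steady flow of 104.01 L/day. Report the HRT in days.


HRT = V / Q
= 1142.79 / 104.01
= 10.9873 days

10.9873 days


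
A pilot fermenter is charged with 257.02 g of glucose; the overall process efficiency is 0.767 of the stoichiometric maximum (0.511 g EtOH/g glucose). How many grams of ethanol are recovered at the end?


Actual ethanol: m = 0.511 * 257.02 * 0.767
m = 100.7356 g

100.7356 g


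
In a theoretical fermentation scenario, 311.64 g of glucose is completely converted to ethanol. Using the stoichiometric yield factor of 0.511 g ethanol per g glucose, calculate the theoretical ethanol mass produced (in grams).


Theoretical ethanol yield: m_EtOH = 0.511 * m_glucose
m_EtOH = 0.511 * 311.64 = 159.2480 g

159.2480 g


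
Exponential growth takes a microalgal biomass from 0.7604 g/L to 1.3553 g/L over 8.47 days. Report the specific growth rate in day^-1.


mu = ln(X2/X1) / dt
= ln(1.3553/0.7604) / 8.47
= 0.0682 per day

0.0682 per day


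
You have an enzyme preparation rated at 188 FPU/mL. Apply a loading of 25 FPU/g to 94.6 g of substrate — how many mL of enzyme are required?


V = dosage * m_sub / activity
V = 25 * 94.6 / 188
V = 12.5798 mL

12.5798 mL


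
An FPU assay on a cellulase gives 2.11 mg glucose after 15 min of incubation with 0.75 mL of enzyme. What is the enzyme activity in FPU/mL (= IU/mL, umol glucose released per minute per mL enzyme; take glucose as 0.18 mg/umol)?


Activity = glucose_mg / (0.18 mg/umol * V_mL * t_min)
= 2.11 / (0.18 * 0.75 * 15)
= 1.0420 FPU/mL

1.0420 FPU/mL


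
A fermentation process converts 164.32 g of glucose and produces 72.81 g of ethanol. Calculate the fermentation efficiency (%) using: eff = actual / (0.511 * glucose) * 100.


Fermentation efficiency = (actual / (0.511 * glucose)) * 100
= (72.81 / (0.511 * 164.32)) * 100
= 86.7121%

86.7121%


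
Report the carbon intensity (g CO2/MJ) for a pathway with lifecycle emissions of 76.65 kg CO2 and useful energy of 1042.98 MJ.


CI = CO2 * 1000 / E
= 76.65 * 1000 / 1042.98
= 73.4913 g CO2/MJ

73.4913 g CO2/MJ


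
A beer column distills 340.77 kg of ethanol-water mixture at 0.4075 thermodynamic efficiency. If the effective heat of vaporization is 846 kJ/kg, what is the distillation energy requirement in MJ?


E = m * 846 / (eta * 1000)
= 340.77 * 846 / (0.4075 * 1000)
= 707.4636 MJ

707.4636 MJ


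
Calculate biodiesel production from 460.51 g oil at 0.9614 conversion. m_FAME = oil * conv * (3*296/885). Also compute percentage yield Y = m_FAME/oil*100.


m_FAME = oil * conv * (3 * 296 / 885) = oil * conv * (888/885)
= 460.51 * 0.9614 * 888 / 885
= 444.2351 g
Y = m_FAME / oil * 100 = conv * (888/885) * 100
= 0.9614 * 888 / 885 * 100
= 96.47%

444.2351 g FAME; Y = 96.47%


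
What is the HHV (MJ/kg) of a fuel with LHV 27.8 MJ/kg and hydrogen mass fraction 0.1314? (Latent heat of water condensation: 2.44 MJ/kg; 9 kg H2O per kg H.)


HHV = LHV + H_frac * 9 * 2.44
= 27.8 + 0.1314 * 9 * 2.44
= 30.6855 MJ/kg

30.6855 MJ/kg


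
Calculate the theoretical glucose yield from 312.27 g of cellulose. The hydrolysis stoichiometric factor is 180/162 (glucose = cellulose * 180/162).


glucose = cellulose * 180/162
= 312.27 * 180/162
= 346.9667 g

346.9667 g


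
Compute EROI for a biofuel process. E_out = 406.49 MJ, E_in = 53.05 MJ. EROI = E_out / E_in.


EROI = E_out / E_in
= 406.49 / 53.05
= 7.6624

7.6624


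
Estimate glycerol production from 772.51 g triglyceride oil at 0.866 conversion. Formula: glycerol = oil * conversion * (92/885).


glycerol = oil * conv * (92/885)
= 772.51 * 0.866 * 92 / 885
= 69.5451 g

69.5451 g


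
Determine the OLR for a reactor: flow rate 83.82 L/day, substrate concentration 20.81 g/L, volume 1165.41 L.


OLR = Q * S / V
= 83.82 * 20.81 / 1165.41
= 1.4967 g/L/day

1.4967 g/L/day


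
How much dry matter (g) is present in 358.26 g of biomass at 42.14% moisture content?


Wd = Ww * (1 - MC/100)
= 358.26 * (1 - 42.14/100)
= 207.2892 g

207.2892 g


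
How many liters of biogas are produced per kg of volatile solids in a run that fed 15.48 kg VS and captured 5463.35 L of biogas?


Y = V / VS
= 5463.35 / 15.48
= 352.9296 L/kg VS

352.9296 L/kg VS


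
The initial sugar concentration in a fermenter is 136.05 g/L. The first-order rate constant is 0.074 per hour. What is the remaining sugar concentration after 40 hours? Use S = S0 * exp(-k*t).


S = S0 * exp(-k * t)
S = 136.05 * exp(-0.074 * 40)
S = 7.0500 g/L

7.0500 g/L


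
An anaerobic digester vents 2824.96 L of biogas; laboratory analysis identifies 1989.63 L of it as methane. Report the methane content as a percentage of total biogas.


CH4% = V_CH4 / V_total * 100
= 1989.63 / 2824.96 * 100
= 70.4304%

70.4304%


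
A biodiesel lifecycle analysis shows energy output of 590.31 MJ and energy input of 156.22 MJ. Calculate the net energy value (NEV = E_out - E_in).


NEV = E_out - E_in
= 590.31 - 156.22
= 434.0900 MJ

434.0900 MJ


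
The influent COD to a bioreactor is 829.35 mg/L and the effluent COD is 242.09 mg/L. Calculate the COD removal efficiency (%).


eta = (COD_in - COD_out) / COD_in * 100
= (829.35 - 242.09) / 829.35 * 100
= 70.8097%

70.8097%


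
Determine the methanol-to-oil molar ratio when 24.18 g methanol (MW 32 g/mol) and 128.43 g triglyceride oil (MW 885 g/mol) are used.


Molar ratio = n_MeOH / n_oil = (MeOH/32) / (oil/885) = (MeOH * 885) / (32 * oil)
= (24.18 * 885) / (32 * 128.43)
= 5.2069

5.2069


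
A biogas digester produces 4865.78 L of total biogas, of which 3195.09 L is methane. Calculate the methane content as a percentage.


CH4% = V_CH4 / V_total * 100
= 3195.09 / 4865.78 * 100
= 65.6645%

65.6645%


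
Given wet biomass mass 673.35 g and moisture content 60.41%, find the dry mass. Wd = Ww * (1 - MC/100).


Wd = Ww * (1 - MC/100)
= 673.35 * (1 - 60.41/100)
= 266.5793 g

266.5793 g


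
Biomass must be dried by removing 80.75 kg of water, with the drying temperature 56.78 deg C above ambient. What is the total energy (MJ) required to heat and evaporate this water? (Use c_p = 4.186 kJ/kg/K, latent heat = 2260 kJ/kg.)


E = m_water * (4.186 * dT + 2260) / 1000
= 80.75 * (4.186 * 56.78 + 2260) / 1000
= 201.6877 MJ

201.6877 MJ


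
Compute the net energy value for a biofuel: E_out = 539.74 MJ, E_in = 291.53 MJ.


NEV = E_out - E_in
= 539.74 - 291.53
= 248.2100 MJ

248.2100 MJ


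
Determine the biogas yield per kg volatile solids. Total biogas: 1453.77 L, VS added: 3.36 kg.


Y = V / VS
= 1453.77 / 3.36
= 432.6696 L/kg VS

432.6696 L/kg VS


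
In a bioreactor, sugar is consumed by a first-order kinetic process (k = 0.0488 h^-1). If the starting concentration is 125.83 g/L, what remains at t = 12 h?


S = S0 * exp(-k * t)
S = 125.83 * exp(-0.0488 * 12)
S = 70.0586 g/L

70.0586 g/L


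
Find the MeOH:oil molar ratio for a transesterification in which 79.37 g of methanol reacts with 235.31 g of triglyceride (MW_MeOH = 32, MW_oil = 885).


Molar ratio = n_MeOH / n_oil = (MeOH/32) / (oil/885) = (MeOH * 885) / (32 * oil)
= (79.37 * 885) / (32 * 235.31)
= 9.3284

9.3284


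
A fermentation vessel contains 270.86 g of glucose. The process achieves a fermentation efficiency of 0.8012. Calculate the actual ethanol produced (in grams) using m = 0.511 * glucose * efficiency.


Actual ethanol: m = 0.511 * 270.86 * 0.8012
m = 110.8937 g

110.8937 g


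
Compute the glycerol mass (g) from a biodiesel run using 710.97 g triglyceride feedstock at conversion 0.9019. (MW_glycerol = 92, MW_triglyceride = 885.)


glycerol = oil * conv * (92/885)
= 710.97 * 0.9019 * 92 / 885
= 66.6583 g

66.6583 g


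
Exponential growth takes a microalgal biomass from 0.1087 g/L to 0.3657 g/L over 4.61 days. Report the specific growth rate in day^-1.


mu = ln(X2/X1) / dt
= ln(0.3657/0.1087) / 4.61
= 0.2632 per day

0.2632 per day


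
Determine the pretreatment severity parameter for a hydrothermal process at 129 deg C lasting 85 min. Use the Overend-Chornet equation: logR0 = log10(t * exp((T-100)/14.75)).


logR0 = log10(t * exp((T - 100) / 14.75))
= log10(85 * exp((129 - 100) / 14.75))
= 2.7833

2.7833


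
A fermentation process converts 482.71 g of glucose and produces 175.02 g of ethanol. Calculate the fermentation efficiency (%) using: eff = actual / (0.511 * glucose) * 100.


Fermentation efficiency = (actual / (0.511 * glucose)) * 100
= (175.02 / (0.511 * 482.71)) * 100
= 70.9546%

70.9546%


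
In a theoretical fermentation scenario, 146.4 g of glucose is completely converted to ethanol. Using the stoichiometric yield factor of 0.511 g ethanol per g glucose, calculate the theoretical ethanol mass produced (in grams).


Theoretical ethanol yield: m_EtOH = 0.511 * m_glucose
m_EtOH = 0.511 * 146.4 = 74.8104 g

74.8104 g


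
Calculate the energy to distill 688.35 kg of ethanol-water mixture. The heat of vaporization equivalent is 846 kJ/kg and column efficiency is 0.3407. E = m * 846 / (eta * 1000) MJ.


E = m * 846 / (eta * 1000)
= 688.35 * 846 / (0.3407 * 1000)
= 1709.2577 MJ

1709.2577 MJ


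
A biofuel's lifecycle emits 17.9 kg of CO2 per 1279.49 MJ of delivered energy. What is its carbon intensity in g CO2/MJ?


CI = CO2 * 1000 / E
= 17.9 * 1000 / 1279.49
= 13.9899 g CO2/MJ

13.9899 g CO2/MJ


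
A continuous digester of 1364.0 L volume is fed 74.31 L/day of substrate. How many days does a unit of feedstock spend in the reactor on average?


HRT = V / Q
= 1364.0 / 74.31
= 18.3555 days

18.3555 days


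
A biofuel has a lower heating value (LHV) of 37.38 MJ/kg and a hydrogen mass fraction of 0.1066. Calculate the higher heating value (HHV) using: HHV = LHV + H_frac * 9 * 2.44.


HHV = LHV + H_frac * 9 * 2.44
= 37.38 + 0.1066 * 9 * 2.44
= 39.7209 MJ/kg

39.7209 MJ/kg


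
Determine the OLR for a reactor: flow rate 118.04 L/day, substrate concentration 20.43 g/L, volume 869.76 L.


OLR = Q * S / V
= 118.04 * 20.43 / 869.76
= 2.7727 g/L/day

2.7727 g/L/day


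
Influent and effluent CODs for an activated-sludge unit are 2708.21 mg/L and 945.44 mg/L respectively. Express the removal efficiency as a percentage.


eta = (COD_in - COD_out) / COD_in * 100
= (2708.21 - 945.44) / 2708.21 * 100
= 65.0899%

65.0899%


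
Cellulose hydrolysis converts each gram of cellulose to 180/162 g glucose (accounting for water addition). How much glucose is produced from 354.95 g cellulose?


glucose = cellulose * 180/162
= 354.95 * 180/162
= 394.3889 g

394.3889 g


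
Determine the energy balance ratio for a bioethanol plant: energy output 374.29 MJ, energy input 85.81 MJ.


EROI = E_out / E_in
= 374.29 / 85.81
= 4.3618

4.3618


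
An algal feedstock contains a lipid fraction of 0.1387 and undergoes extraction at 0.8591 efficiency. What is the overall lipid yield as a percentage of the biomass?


Y = lipid_content * extraction_eff * 100
= 0.1387 * 0.8591 * 100
= 11.9157%

11.9157%


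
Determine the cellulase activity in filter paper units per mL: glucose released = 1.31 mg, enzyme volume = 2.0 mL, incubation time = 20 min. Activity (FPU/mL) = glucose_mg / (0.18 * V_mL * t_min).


Activity = glucose_mg / (0.18 mg/umol * V_mL * t_min)
= 1.31 / (0.18 * 2.0 * 20)
= 0.1819 FPU/mL

0.1819 FPU/mL


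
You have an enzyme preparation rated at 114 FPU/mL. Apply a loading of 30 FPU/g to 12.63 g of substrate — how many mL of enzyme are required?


V = dosage * m_sub / activity
V = 30 * 12.63 / 114
V = 3.3237 mL

3.3237 mL


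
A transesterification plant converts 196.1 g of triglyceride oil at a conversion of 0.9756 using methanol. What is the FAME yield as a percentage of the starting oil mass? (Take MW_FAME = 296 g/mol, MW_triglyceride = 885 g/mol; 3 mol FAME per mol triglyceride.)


m_FAME = oil * conv * (3 * 296 / 885) = oil * conv * (888/885)
= 196.1 * 0.9756 * 888 / 885
= 191.9637 g
Y = m_FAME / oil * 100 = conv * (888/885) * 100
= 0.9756 * 888 / 885 * 100
= 97.89%

97.89%


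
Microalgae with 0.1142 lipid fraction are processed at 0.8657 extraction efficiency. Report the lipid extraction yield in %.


Y = lipid_content * extraction_eff * 100
= 0.1142 * 0.8657 * 100
= 9.8863%

9.8863%


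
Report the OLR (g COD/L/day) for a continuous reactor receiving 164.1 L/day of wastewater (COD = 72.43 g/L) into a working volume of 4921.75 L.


OLR = Q * S / V
= 164.1 * 72.43 / 4921.75
= 2.4149 g/L/day

2.4149 g/L/day


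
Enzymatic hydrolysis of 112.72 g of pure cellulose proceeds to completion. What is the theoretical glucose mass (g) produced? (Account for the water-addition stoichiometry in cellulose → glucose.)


glucose = cellulose * 180/162
= 112.72 * 180/162
= 125.2444 g

125.2444 g


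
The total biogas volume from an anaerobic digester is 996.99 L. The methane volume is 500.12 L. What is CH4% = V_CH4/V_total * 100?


CH4% = V_CH4 / V_total * 100
= 500.12 / 996.99 * 100
= 50.1630%

50.1630%


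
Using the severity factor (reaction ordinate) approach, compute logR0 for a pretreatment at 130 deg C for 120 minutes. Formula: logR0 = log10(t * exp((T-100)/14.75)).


logR0 = log10(t * exp((T - 100) / 14.75))
= log10(120 * exp((130 - 100) / 14.75))
= 2.9625

2.9625


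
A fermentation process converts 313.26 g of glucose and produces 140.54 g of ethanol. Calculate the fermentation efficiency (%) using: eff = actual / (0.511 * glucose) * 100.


Fermentation efficiency = (actual / (0.511 * glucose)) * 100
= (140.54 / (0.511 * 313.26)) * 100
= 87.7959%

87.7959%


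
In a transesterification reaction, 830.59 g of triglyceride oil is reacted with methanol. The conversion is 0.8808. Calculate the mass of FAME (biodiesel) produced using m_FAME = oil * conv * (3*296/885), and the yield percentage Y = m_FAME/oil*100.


m_FAME = oil * conv * (3 * 296 / 885) = oil * conv * (888/885)
= 830.59 * 0.8808 * 888 / 885
= 734.0636 g
Y = m_FAME / oil * 100 = conv * (888/885) * 100
= 0.8808 * 888 / 885 * 100
= 88.38%

734.0636 g FAME; Y = 88.38%


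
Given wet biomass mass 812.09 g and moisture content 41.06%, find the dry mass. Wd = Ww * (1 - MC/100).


Wd = Ww * (1 - MC/100)
= 812.09 * (1 - 41.06/100)
= 478.6458 g

478.6458 g


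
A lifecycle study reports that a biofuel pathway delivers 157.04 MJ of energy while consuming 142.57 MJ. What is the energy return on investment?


EROI = E_out / E_in
= 157.04 / 142.57
= 1.1015

1.1015


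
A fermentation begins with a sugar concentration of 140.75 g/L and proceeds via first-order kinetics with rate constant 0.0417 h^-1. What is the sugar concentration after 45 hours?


S = S0 * exp(-k * t)
S = 140.75 * exp(-0.0417 * 45)
S = 21.5524 g/L

21.5524 g/L


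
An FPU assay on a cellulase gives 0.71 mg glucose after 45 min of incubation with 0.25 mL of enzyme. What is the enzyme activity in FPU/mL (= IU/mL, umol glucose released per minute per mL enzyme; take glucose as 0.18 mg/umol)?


Activity = glucose_mg / (0.18 mg/umol * V_mL * t_min)
= 0.71 / (0.18 * 0.25 * 45)
= 0.3506 FPU/mL

0.3506 FPU/mL


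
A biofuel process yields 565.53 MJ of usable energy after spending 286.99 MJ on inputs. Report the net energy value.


NEV = E_out - E_in
= 565.53 - 286.99
= 278.5400 MJ

278.5400 MJ


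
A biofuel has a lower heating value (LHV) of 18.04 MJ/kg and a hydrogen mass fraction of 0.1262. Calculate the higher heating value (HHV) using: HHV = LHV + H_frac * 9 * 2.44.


HHV = LHV + H_frac * 9 * 2.44
= 18.04 + 0.1262 * 9 * 2.44
= 20.8114 MJ/kg

20.8114 MJ/kg


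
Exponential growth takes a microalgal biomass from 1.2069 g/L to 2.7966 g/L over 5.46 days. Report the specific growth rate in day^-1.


mu = ln(X2/X1) / dt
= ln(2.7966/1.2069) / 5.46
= 0.1539 per day

0.1539 per day


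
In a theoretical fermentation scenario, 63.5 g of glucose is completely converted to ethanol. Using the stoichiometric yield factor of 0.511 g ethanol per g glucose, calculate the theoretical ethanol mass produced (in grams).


Theoretical ethanol yield: m_EtOH = 0.511 * m_glucose
m_EtOH = 0.511 * 63.5 = 32.4485 g

32.4485 g


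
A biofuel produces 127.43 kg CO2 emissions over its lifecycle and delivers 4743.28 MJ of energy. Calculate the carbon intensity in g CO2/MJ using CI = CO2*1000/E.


CI = CO2 * 1000 / E
= 127.43 * 1000 / 4743.28
= 26.8654 g CO2/MJ

26.8654 g CO2/MJ


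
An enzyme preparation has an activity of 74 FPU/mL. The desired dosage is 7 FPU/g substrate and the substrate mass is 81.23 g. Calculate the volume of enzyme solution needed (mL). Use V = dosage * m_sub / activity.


V = dosage * m_sub / activity
V = 7 * 81.23 / 74
V = 7.6839 mL

7.6839 mL


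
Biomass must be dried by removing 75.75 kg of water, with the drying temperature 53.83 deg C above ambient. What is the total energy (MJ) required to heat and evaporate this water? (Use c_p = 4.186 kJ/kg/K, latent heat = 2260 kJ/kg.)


E = m_water * (4.186 * dT + 2260) / 1000
= 75.75 * (4.186 * 53.83 + 2260) / 1000
= 188.2639 MJ

188.2639 MJ


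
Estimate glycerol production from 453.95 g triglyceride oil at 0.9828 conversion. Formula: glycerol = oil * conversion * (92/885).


glycerol = oil * conv * (92/885)
= 453.95 * 0.9828 * 92 / 885
= 46.3786 g

46.3786 g


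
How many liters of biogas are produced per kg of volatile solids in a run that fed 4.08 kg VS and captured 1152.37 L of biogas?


Y = V / VS
= 1152.37 / 4.08
= 282.4436 L/kg VS

282.4436 L/kg VS


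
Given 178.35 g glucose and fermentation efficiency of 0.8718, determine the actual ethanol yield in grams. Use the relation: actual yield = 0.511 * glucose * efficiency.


Actual ethanol: m = 0.511 * 178.35 * 0.8718
m = 79.4531 g

79.4531 g


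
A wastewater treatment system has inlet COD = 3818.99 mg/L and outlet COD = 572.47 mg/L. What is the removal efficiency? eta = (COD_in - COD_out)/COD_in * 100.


eta = (COD_in - COD_out) / COD_in * 100
= (3818.99 - 572.47) / 3818.99 * 100
= 85.0099%

85.0099%


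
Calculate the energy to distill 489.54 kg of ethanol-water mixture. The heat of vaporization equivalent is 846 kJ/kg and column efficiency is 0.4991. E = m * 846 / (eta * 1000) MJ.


E = m * 846 / (eta * 1000)
= 489.54 * 846 / (0.4991 * 1000)
= 829.7953 MJ

829.7953 MJ


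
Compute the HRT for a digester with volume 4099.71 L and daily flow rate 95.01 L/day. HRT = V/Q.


HRT = V / Q
= 4099.71 / 95.01
= 43.1503 days

43.1503 days


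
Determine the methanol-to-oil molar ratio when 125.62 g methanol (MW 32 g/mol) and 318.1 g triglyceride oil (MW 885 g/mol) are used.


Molar ratio = n_MeOH / n_oil = (MeOH/32) / (oil/885) = (MeOH * 885) / (32 * oil)
= (125.62 * 885) / (32 * 318.1)
= 10.9217

10.9217


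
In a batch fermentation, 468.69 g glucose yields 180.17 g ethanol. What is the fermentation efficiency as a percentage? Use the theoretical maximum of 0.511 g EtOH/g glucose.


Fermentation efficiency = (actual / (0.511 * glucose)) * 100
= (180.17 / (0.511 * 468.69)) * 100
= 75.2274%

75.2274%


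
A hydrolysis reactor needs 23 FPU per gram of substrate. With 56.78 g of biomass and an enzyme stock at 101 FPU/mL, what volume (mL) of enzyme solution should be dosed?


V = dosage * m_sub / activity
V = 23 * 56.78 / 101
V = 12.9301 mL

12.9301 mL


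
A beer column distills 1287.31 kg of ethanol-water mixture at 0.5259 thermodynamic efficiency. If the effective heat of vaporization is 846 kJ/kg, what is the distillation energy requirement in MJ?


E = m * 846 / (eta * 1000)
= 1287.31 * 846 / (0.5259 * 1000)
= 2070.8581 MJ

2070.8581 MJ


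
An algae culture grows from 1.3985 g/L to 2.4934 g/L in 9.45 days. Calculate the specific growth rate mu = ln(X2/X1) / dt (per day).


mu = ln(X2/X1) / dt
= ln(2.4934/1.3985) / 9.45
= 0.0612 per day

0.0612 per day


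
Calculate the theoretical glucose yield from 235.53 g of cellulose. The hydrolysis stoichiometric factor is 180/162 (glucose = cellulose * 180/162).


glucose = cellulose * 180/162
= 235.53 * 180/162
= 261.7000 g

261.7000 g


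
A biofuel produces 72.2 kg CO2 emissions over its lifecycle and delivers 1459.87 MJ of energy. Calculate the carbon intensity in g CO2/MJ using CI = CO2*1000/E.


CI = CO2 * 1000 / E
= 72.2 * 1000 / 1459.87
= 49.4565 g CO2/MJ

49.4565 g CO2/MJ


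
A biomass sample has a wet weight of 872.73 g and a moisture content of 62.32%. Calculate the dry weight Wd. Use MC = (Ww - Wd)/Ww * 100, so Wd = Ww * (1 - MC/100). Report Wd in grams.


Wd = Ww * (1 - MC/100)
= 872.73 * (1 - 62.32/100)
= 328.8447 g

328.8447 g


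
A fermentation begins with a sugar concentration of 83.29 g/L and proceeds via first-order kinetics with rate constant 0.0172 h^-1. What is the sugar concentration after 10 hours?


S = S0 * exp(-k * t)
S = 83.29 * exp(-0.0172 * 10)
S = 70.1284 g/L

70.1284 g/L


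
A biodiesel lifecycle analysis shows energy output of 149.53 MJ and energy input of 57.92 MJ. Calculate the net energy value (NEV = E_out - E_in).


NEV = E_out - E_in
= 149.53 - 57.92
= 91.6100 MJ

91.6100 MJ


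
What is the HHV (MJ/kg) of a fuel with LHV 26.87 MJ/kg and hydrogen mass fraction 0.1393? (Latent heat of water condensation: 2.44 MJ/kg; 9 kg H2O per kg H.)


HHV = LHV + H_frac * 9 * 2.44
= 26.87 + 0.1393 * 9 * 2.44
= 29.9290 MJ/kg

29.9290 MJ/kg


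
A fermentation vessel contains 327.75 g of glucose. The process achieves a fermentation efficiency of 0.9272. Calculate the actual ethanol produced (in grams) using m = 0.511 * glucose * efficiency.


Actual ethanol: m = 0.511 * 327.75 * 0.9272
m = 155.2877 g

155.2877 g


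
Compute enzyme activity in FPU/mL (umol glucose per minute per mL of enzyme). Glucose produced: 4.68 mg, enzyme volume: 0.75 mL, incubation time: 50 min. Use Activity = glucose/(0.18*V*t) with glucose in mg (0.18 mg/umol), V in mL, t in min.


Activity = glucose_mg / (0.18 mg/umol * V_mL * t_min)
= 4.68 / (0.18 * 0.75 * 50)
= 0.6933 FPU/mL

0.6933 FPU/mL


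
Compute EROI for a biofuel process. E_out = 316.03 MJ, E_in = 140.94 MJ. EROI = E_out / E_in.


EROI = E_out / E_in
= 316.03 / 140.94
= 2.2423

2.2423


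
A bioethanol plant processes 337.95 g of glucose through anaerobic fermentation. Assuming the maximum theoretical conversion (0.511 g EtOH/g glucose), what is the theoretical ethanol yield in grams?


Theoretical ethanol yield: m_EtOH = 0.511 * m_glucose
m_EtOH = 0.511 * 337.95 = 172.6925 g

172.6925 g


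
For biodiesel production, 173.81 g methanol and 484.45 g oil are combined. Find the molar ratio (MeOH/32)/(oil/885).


Molar ratio = n_MeOH / n_oil = (MeOH/32) / (oil/885) = (MeOH * 885) / (32 * oil)
= (173.81 * 885) / (32 * 484.45)
= 9.9225

9.9225


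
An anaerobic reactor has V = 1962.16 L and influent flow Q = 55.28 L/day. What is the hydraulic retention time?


HRT = V / Q
= 1962.16 / 55.28
= 35.4949 days

35.4949 days


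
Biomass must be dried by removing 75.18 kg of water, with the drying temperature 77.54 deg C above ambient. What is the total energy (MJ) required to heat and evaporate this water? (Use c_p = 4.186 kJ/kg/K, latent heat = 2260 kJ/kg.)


E = m_water * (4.186 * dT + 2260) / 1000
= 75.18 * (4.186 * 77.54 + 2260) / 1000
= 194.3089 MJ

194.3089 MJ


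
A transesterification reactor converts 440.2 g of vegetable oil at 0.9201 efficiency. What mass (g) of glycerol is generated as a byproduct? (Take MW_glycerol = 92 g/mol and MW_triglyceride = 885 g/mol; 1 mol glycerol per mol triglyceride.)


glycerol = oil * conv * (92/885)
= 440.2 * 0.9201 * 92 / 885
= 42.1046 g

42.1046 g


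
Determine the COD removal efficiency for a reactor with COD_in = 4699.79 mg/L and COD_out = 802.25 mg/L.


eta = (COD_in - COD_out) / COD_in * 100
= (4699.79 - 802.25) / 4699.79 * 100
= 82.9301%

82.9301%


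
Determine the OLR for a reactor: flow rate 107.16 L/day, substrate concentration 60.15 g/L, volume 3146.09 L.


OLR = Q * S / V
= 107.16 * 60.15 / 3146.09
= 2.0488 g/L/day

2.0488 g/L/day


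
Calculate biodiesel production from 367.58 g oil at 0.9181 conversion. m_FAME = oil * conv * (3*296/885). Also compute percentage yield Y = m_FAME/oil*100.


m_FAME = oil * conv * (3 * 296 / 885) = oil * conv * (888/885)
= 367.58 * 0.9181 * 888 / 885
= 338.6192 g
Y = m_FAME / oil * 100 = conv * (888/885) * 100
= 0.9181 * 888 / 885 * 100
= 92.12%

338.6192 g FAME; Y = 92.12%


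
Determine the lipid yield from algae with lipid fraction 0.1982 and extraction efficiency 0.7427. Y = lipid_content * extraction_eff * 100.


Y = lipid_content * extraction_eff * 100
= 0.1982 * 0.7427 * 100
= 14.7203%

14.7203%


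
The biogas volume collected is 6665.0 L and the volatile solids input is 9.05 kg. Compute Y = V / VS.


Y = V / VS
= 6665.0 / 9.05
= 736.4641 L/kg VS

736.4641 L/kg VS


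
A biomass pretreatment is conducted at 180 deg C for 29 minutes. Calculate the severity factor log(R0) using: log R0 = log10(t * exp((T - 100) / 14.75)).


logR0 = log10(t * exp((T - 100) / 14.75))
= log10(29 * exp((180 - 100) / 14.75))
= 3.8179

3.8179


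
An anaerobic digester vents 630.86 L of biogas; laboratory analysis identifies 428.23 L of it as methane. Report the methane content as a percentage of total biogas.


CH4% = V_CH4 / V_total * 100
= 428.23 / 630.86 * 100
= 67.8804%

67.8804%


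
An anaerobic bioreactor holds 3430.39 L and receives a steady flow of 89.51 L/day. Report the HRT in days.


HRT = V / Q
= 3430.39 / 89.51
= 38.3241 days

38.3241 days


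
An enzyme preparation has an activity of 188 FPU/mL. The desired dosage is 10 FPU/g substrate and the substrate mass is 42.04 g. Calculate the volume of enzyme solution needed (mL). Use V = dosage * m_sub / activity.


V = dosage * m_sub / activity
V = 10 * 42.04 / 188
V = 2.2362 mL

2.2362 mL


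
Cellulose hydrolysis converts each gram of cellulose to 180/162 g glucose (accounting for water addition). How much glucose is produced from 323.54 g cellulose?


glucose = cellulose * 180/162
= 323.54 * 180/162
= 359.4889 g

359.4889 g


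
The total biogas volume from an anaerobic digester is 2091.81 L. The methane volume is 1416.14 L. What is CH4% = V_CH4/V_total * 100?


CH4% = V_CH4 / V_total * 100
= 1416.14 / 2091.81 * 100
= 67.6993%

67.6993%


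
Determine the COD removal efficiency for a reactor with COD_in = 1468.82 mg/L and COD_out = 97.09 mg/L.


eta = (COD_in - COD_out) / COD_in * 100
= (1468.82 - 97.09) / 1468.82 * 100
= 93.3899%

93.3899%


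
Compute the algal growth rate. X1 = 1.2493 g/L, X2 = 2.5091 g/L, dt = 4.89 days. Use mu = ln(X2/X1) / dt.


mu = ln(X2/X1) / dt
= ln(2.5091/1.2493) / 4.89
= 0.1426 per day

0.1426 per day


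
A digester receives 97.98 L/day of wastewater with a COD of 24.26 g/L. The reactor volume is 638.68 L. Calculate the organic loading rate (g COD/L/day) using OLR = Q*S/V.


OLR = Q * S / V
= 97.98 * 24.26 / 638.68
= 3.7217 g/L/day

3.7217 g/L/day


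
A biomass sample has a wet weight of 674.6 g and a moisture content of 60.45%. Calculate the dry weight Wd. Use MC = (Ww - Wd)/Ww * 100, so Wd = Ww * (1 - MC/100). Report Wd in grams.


Wd = Ww * (1 - MC/100)
= 674.6 * (1 - 60.45/100)
= 266.8043 g

266.8043 g


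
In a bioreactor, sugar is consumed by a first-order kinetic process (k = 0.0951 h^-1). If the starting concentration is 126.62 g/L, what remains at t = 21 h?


S = S0 * exp(-k * t)
S = 126.62 * exp(-0.0951 * 21)
S = 17.1859 g/L

17.1859 g/L


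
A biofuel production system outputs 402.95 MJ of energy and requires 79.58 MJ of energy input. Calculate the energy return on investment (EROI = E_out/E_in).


EROI = E_out / E_in
= 402.95 / 79.58
= 5.0635

5.0635


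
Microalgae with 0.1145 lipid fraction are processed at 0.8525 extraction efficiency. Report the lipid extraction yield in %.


Y = lipid_content * extraction_eff * 100
= 0.1145 * 0.8525 * 100
= 9.7611%

9.7611%


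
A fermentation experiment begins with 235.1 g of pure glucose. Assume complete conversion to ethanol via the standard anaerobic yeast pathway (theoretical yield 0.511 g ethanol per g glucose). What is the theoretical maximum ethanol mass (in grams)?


Theoretical ethanol yield: m_EtOH = 0.511 * m_glucose
m_EtOH = 0.511 * 235.1 = 120.1361 g

120.1361 g


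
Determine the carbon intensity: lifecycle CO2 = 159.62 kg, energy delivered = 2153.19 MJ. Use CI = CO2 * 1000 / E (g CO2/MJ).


CI = CO2 * 1000 / E
= 159.62 * 1000 / 2153.19
= 74.1319 g CO2/MJ

74.1319 g CO2/MJ


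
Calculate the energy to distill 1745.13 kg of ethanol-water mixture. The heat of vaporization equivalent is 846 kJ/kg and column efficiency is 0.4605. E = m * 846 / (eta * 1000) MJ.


E = m * 846 / (eta * 1000)
= 1745.13 * 846 / (0.4605 * 1000)
= 3206.0369 MJ

3206.0369 MJ


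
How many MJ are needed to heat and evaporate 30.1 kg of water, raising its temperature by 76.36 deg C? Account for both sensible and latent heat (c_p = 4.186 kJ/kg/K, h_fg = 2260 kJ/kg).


E = m_water * (4.186 * dT + 2260) / 1000
= 30.1 * (4.186 * 76.36 + 2260) / 1000
= 77.6473 MJ

77.6473 MJ


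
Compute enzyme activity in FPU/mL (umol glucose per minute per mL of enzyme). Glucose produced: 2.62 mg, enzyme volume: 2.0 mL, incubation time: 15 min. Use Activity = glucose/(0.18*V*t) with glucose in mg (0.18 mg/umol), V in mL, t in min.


Activity = glucose_mg / (0.18 mg/umol * V_mL * t_min)
= 2.62 / (0.18 * 2.0 * 15)
= 0.4852 FPU/mL

0.4852 FPU/mL
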